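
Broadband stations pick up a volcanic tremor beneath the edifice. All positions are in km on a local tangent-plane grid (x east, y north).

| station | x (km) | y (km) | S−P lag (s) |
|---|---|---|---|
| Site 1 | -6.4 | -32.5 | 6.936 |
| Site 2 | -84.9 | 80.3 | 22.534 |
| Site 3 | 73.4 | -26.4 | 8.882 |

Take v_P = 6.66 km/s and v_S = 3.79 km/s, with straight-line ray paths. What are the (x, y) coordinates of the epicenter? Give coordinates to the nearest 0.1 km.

(22.9, -86.0)

Distance from S−P lag: d = Δt · v_P v_S / (v_P − v_S) = Δt · (6.66·3.79)/(6.66−3.79) ≈ 8.7949·Δt.
So d_Site 1 = 61.00, d_Site 2 = 198.18, d_Site 3 = 78.12 km.
Circle about each station: (x + 6.4)² + (y + 32.5)² = 61.00²; (x + 84.9)² + (y − 80.3)² = 198.18²; (x − 73.4)² + (y + 26.4)² = 78.12².
Subtracting the Site 1 equation from the Site 2 and Site 3 equations removes the quadratic terms:
-157.0 x + 225.6 y = -22995.42
159.6 x + 12.2 y = 2605.58
Solving the 2×2 system: x ≈ 22.9, y ≈ -86.0 km.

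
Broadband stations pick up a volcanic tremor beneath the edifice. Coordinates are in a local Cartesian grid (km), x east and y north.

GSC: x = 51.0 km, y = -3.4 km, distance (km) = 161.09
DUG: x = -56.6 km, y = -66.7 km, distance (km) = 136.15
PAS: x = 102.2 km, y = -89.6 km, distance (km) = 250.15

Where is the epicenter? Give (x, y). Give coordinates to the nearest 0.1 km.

x ≈ -95.4 km, y ≈ 63.8 km

Circle about each station: (x − 51.0)² + (y + 3.4)² = 161.09²; (x + 56.6)² + (y + 66.7)² = 136.15²; (x − 102.2)² + (y + 89.6)² = 250.15².
Subtracting pairs of circle equations eliminates x²+y² and gives linear equations (the radical axes):
-215.2 x − 126.6 y = 12453.06
102.4 x − 172.4 y = -20764.59
Solving the 2×2 system: x ≈ -95.4, y ≈ 63.8 km.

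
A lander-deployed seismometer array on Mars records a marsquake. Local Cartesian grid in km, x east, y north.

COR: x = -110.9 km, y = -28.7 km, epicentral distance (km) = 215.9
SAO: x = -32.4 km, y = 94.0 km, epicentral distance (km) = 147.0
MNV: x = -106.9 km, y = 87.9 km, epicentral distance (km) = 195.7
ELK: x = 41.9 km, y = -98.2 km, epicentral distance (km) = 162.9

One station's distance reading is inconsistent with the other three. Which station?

Solve using three stations at a time. Using COR, MNV, ELK (subtract circle equations pairwise → linear system) gives (x, y) ≈ (86.7, 58.5).
Distances from that point to each station vs reported:
  COR: calculated 216.0 vs reported 215.9 → residual 0.1 km
  SAO: calculated 124.2 vs reported 147.0 → residual 22.8 km
  MNV: calculated 195.8 vs reported 195.7 → residual 0.1 km
  ELK: calculated 163.0 vs reported 162.9 → residual 0.1 km
COR, MNV, ELK are mutually consistent (residuals ≈ 0); SAO is off by 22.8 km.

SAO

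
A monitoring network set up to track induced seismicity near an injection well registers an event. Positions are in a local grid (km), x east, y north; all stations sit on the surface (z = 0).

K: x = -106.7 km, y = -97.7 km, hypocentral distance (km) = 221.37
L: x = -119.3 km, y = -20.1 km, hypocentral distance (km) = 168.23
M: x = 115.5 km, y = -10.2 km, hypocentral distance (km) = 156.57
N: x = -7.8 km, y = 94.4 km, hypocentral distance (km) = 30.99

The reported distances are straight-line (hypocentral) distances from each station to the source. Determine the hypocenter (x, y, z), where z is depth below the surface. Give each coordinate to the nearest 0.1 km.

x ≈ 1.6 km, y ≈ 93.1 km, depth ≈ 29.5 km

Each station gives a sphere (x−x_i)² + (y−y_i)² + z² = d_i² (stations at z=0).
Subtracting the K sphere from L and M: z² cancels, leaving linear equations in x and y:
-25.2 x + 155.2 y = 14409.66
444.4 x + 175.0 y = 17004.62
Solving: x ≈ 1.600, y ≈ 93.106 km (keep extra digits for the depth step; rounded: 1.6, 93.1).
Then from the K sphere: z² = 221.37² − (x + 106.7)² − (y + 97.7)² with x = 1.600, y = 93.106, so z ≈ 29.476 ≈ 29.5 km.
Check against N (with the unrounded solution): distance 30.97 ≈ 30.99 km. ✓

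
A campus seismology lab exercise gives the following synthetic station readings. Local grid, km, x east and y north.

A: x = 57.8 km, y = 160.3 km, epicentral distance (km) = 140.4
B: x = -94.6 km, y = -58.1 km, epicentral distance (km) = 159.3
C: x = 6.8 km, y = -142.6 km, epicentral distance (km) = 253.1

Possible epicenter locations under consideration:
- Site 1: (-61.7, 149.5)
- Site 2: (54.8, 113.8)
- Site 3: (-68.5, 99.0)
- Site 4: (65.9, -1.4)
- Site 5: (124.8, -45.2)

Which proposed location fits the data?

Site 3

For each candidate, compare |candidate − station| to the reported distance:
Site 1: residuals A 20.4, B 50.9, C 46.9 → max 50.9 km
Site 2: residuals A 93.8, B 68.4, C 7.8 → max 93.8 km
Site 3: residuals A 0.0, B 0.0, C 0.0 → max 0.0 km
Site 4: residuals A 21.5, B 10.9, C 100.0 → max 100.0 km
Site 5: residuals A 75.7, B 60.5, C 100.1 → max 100.1 km
Only Site 3 has all residuals ≈ 0.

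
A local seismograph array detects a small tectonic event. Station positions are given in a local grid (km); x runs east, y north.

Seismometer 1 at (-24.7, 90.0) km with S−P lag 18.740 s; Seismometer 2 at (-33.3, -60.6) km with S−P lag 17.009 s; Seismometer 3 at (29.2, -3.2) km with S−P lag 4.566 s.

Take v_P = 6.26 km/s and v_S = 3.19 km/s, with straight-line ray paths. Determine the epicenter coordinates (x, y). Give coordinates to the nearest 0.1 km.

Distance from S−P lag: d = Δt · v_P v_S / (v_P − v_S) = Δt · (6.26·3.19)/(6.26−3.19) ≈ 6.5047·Δt.
So d_Seismometer 1 = 121.90, d_Seismometer 2 = 110.64, d_Seismometer 3 = 29.70 km.
Circle about each station: (x + 24.7)² + (y − 90.0)² = 121.90²; (x + 33.3)² + (y + 60.6)² = 110.64²; (x − 29.2)² + (y + 3.2)² = 29.70².
Subtracting the Seismometer 1 equation from the Seismometer 2 and Seismometer 3 equations removes the quadratic terms:
-17.2 x − 301.2 y = -1310.44
107.8 x − 186.4 y = 6130.31
Solving the 2×2 system: x ≈ 58.6, y ≈ 1.0 km.

x ≈ 58.6 km, y ≈ 1.0 km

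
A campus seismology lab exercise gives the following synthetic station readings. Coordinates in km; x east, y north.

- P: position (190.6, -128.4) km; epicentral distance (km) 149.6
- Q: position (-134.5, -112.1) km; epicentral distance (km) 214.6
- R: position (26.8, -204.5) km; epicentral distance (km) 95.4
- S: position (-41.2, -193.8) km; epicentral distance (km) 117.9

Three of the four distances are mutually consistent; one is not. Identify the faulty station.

Q

Solve using three stations at a time. Using P, R, S (subtract circle equations pairwise → linear system) gives (x, y) ≈ (42.1, -110.3).
Distances from that point to each station vs reported:
  P: calculated 149.6 vs reported 149.6 → residual 0.0 km
  Q: calculated 176.6 vs reported 214.6 → residual 38.0 km
  R: calculated 95.4 vs reported 95.4 → residual 0.0 km
  S: calculated 117.9 vs reported 117.9 → residual 0.0 km
P, R, S are mutually consistent (residuals ≈ 0); Q is off by 38.0 km.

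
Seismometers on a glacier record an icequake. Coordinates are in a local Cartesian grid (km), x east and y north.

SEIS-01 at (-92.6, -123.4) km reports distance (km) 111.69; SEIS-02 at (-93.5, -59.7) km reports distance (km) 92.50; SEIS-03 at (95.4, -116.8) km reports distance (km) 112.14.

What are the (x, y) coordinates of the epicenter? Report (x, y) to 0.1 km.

-1.0 km east, -59.5 km north

Circle about each station: (x + 92.6)² + (y + 123.4)² = 111.69²; (x + 93.5)² + (y + 59.7)² = 92.50²; (x − 95.4)² + (y + 116.8)² = 112.14².
Subtracting the SEIS-01 equation from the SEIS-02 and SEIS-03 equations removes the quadratic terms:
-1.8 x + 127.4 y = -7577.57
376.0 x + 13.2 y = -1159.64
Solving the 2×2 system: x ≈ -1.0, y ≈ -59.5 km.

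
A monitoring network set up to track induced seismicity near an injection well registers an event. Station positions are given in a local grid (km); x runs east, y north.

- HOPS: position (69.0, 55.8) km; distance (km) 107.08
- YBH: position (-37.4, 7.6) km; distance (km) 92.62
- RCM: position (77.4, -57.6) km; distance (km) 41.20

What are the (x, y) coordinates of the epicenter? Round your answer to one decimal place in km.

Circle about each station: (x − 69.0)² + (y − 55.8)² = 107.08²; (x + 37.4)² + (y − 7.6)² = 92.62²; (x − 77.4)² + (y + 57.6)² = 41.20².
Subtracting the HOPS equation from the YBH and RCM equations removes the quadratic terms:
-212.8 x − 96.4 y = -3530.46
16.8 x − 226.8 y = 11202.57
Solving the 2×2 system: x ≈ 37.7, y ≈ -46.6 km.

x ≈ 37.7 km, y ≈ -46.6 km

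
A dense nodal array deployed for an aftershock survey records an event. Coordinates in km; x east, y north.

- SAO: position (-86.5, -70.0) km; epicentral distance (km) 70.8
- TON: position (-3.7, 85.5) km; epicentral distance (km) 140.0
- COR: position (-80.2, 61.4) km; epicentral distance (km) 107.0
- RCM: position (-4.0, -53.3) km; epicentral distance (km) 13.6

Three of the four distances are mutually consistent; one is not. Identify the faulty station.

Solve using three stations at a time. Using SAO, TON, RCM (subtract circle equations pairwise → linear system) gives (x, y) ≈ (-17.6, -53.8).
Distances from that point to each station vs reported:
  SAO: calculated 70.8 vs reported 70.8 → residual 0.0 km
  TON: calculated 140.0 vs reported 140.0 → residual 0.0 km
  COR: calculated 131.1 vs reported 107.0 → residual 24.1 km
  RCM: calculated 13.6 vs reported 13.6 → residual 0.0 km
SAO, TON, RCM are mutually consistent (residuals ≈ 0); COR is off by 24.1 km.

COR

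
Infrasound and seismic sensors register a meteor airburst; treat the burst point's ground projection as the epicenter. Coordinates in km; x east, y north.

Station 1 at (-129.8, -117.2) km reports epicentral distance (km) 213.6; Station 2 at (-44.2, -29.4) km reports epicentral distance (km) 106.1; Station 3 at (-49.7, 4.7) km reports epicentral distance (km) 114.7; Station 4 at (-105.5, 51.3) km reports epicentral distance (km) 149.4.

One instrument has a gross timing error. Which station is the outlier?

Station 4

Solve using three stations at a time. Using Station 1, Station 2, Station 3 (subtract circle equations pairwise → linear system) gives (x, y) ≈ (61.8, -22.7).
Distances from that point to each station vs reported:
  Station 1: calculated 213.7 vs reported 213.6 → residual 0.1 km
  Station 2: calculated 106.2 vs reported 106.1 → residual 0.1 km
  Station 3: calculated 114.8 vs reported 114.7 → residual 0.1 km
  Station 4: calculated 182.9 vs reported 149.4 → residual 33.5 km
Station 1, Station 2, Station 3 are mutually consistent (residuals ≈ 0); Station 4 is off by 33.5 km.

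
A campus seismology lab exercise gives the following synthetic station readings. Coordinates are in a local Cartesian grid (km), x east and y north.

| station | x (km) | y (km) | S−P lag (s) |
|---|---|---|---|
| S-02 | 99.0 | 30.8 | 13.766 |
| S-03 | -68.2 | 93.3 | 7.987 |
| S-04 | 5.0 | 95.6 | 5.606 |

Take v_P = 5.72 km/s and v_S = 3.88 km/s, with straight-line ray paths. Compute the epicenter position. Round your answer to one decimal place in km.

-1.6 km east, 162.9 km north

Distance from S−P lag: d = Δt · v_P v_S / (v_P − v_S) = Δt · (5.72·3.88)/(5.72−3.88) ≈ 12.0617·Δt.
So d_S-02 = 166.04, d_S-03 = 96.34, d_S-04 = 67.62 km.
Circle about each station: (x − 99.0)² + (y − 30.8)² = 166.04²; (x + 68.2)² + (y − 93.3)² = 96.34²; (x − 5.0)² + (y − 95.6)² = 67.62².
Subtracting the S-02 equation from the S-03 and S-04 equations removes the quadratic terms:
-334.4 x + 125.0 y = 20894.38
-188.0 x + 129.6 y = 21411.54
Solving the 2×2 system: x ≈ -1.6, y ≈ 162.9 km.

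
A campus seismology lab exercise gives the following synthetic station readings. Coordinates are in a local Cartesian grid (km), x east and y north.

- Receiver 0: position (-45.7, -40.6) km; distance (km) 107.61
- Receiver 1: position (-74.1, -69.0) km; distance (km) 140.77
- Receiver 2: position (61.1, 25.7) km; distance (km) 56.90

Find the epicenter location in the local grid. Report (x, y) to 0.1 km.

Circle about each station: (x + 45.7)² + (y + 40.6)² = 107.61²; (x + 74.1)² + (y + 69.0)² = 140.77²; (x − 61.1)² + (y − 25.7)² = 56.90².
Subtracting the Receiver 0 equation from the Receiver 1 and Receiver 2 equations removes the quadratic terms:
-56.8 x − 56.8 y = -1721.32
213.6 x + 132.6 y = 8999.15
Solving the 2×2 system: x ≈ 61.5, y ≈ -31.2 km.

(61.5, -31.2)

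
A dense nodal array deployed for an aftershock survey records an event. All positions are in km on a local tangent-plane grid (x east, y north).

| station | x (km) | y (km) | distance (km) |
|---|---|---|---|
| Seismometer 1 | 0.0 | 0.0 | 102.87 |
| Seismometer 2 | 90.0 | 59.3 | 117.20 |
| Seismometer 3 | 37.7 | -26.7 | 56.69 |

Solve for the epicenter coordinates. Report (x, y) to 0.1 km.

Circle about each station: x² + y² = 102.87²; (x − 90.0)² + (y − 59.3)² = 117.20²; (x − 37.7)² + (y + 26.7)² = 56.69².
Subtracting the Seismometer 1 equation from the Seismometer 2 and Seismometer 3 equations removes the quadratic terms:
180.0 x + 118.6 y = 8462.89
75.4 x − 53.4 y = 9502.66
Solving the 2×2 system: x ≈ 85.1, y ≈ -57.8 km.

85.1 km east, -57.8 km north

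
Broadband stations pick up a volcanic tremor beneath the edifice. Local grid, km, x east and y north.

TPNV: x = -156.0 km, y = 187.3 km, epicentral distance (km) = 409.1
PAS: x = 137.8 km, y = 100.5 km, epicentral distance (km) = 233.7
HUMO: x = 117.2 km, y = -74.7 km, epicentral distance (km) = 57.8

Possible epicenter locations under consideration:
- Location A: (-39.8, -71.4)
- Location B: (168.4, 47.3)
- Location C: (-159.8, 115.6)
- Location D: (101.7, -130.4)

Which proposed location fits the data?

For each candidate, compare |candidate − station| to the reported distance:
Location A: residuals TPNV 125.5, PAS 13.5, HUMO 99.2 → max 125.5 km
Location B: residuals TPNV 55.8, PAS 172.3, HUMO 74.5 → max 172.3 km
Location C: residuals TPNV 337.3, PAS 64.3, HUMO 278.3 → max 337.3 km
Location D: residuals TPNV 0.0, PAS 0.0, HUMO 0.0 → max 0.0 km
Only Location D has all residuals ≈ 0.

Location D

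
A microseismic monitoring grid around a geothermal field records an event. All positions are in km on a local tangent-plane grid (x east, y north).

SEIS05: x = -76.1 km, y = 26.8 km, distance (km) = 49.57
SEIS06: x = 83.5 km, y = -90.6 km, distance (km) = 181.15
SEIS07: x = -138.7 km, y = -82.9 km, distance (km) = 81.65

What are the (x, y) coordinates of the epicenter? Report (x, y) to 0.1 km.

(-84.2, -22.1)

Circle about each station: (x + 76.1)² + (y − 26.8)² = 49.57²; (x − 83.5)² + (y + 90.6)² = 181.15²; (x + 138.7)² + (y + 82.9)² = 81.65².
Subtracting the SEIS05 equation from the SEIS06 and SEIS07 equations removes the quadratic terms:
319.2 x − 234.8 y = -21686.98
-125.2 x − 219.4 y = 15391.11
Solving the 2×2 system: x ≈ -84.2, y ≈ -22.1 km.
Check against SEIS05 (with the unrounded x, y): √((x + 76.1)²+(y − 26.8)²) = 49.57 ≈ 49.57 km. ✓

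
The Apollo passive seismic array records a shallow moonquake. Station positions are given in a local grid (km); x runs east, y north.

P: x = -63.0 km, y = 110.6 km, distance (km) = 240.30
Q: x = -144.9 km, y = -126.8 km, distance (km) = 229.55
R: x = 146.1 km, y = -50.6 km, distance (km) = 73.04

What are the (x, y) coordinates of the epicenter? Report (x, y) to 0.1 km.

80.3 km east, -82.3 km north

Circle about each station: (x + 63.0)² + (y − 110.6)² = 240.30²; (x + 144.9)² + (y + 126.8)² = 229.55²; (x − 146.1)² + (y + 50.6)² = 73.04².
Subtracting pairs of circle equations eliminates x²+y² and gives linear equations (the radical axes):
-163.8 x − 474.8 y = 25923.78
418.2 x − 322.4 y = 60113.46
Solving the 2×2 system: x ≈ 80.3, y ≈ -82.3 km.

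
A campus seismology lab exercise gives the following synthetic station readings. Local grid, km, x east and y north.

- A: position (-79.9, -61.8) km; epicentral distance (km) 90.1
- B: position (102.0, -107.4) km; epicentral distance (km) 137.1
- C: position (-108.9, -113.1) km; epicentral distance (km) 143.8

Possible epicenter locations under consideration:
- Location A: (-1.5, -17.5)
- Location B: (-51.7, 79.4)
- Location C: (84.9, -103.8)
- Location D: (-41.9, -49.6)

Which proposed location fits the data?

Location A

For each candidate, compare |candidate − station| to the reported distance:
Location A: residuals A 0.0, B 0.0, C 0.0 → max 0.0 km
Location B: residuals A 53.9, B 104.8, C 57.0 → max 104.8 km
Location C: residuals A 80.0, B 119.6, C 50.2 → max 119.6 km
Location D: residuals A 50.2, B 18.0, C 51.5 → max 51.5 km
Only Location A has all residuals ≈ 0.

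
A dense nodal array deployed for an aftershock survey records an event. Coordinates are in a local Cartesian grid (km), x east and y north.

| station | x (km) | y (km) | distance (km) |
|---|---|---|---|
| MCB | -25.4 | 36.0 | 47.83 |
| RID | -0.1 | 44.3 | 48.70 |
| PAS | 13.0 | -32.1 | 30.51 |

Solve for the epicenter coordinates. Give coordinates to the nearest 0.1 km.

Circle about each station: (x + 25.4)² + (y − 36.0)² = 47.83²; (x + 0.1)² + (y − 44.3)² = 48.70²; (x − 13.0)² + (y + 32.1)² = 30.51².
Subtracting the MCB equation from the RID and PAS equations removes the quadratic terms:
50.6 x + 16.6 y = -62.64
76.8 x − 136.2 y = 615.10
Solving the 2×2 system: x ≈ 0.2, y ≈ -4.4 km.

0.2 km east, -4.4 km north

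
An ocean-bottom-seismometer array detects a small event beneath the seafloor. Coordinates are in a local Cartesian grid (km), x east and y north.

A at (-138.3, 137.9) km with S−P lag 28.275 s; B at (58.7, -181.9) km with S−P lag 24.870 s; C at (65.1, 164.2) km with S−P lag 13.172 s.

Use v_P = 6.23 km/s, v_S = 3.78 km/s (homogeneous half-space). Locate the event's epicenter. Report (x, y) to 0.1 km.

x ≈ 118.7 km, y ≈ 49.5 km

Distance from S−P lag: d = Δt · v_P v_S / (v_P − v_S) = Δt · (6.23·3.78)/(6.23−3.78) ≈ 9.6120·Δt.
So d_A = 271.78, d_B = 239.05, d_C = 126.61 km.
Circle about each station: (x + 138.3)² + (y − 137.9)² = 271.78²; (x − 58.7)² + (y + 181.9)² = 239.05²; (x − 65.1)² + (y − 164.2)² = 126.61².
Subtracting pairs of circle equations eliminates x²+y² and gives linear equations (the radical axes):
394.0 x − 639.6 y = 15109.47
406.8 x + 52.6 y = 50890.63
Solving the 2×2 system: x ≈ 118.7, y ≈ 49.5 km.
Check against A (with the unrounded x, y): √((x + 138.3)²+(y − 137.9)²) = 271.78 ≈ 271.78 km. ✓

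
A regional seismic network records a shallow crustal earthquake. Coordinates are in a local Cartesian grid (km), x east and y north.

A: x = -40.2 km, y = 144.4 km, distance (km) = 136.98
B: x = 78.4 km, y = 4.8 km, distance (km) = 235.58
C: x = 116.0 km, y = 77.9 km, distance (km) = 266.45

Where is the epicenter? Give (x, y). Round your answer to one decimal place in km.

-150.0 km east, 62.5 km north

Circle about each station: (x + 40.2)² + (y − 144.4)² = 136.98²; (x − 78.4)² + (y − 4.8)² = 235.58²; (x − 116.0)² + (y − 77.9)² = 266.45².
Subtracting the A equation from the B and C equations removes the quadratic terms:
237.2 x − 279.2 y = -53032.22
312.4 x − 133.0 y = -55175.07
Solving the 2×2 system: x ≈ -150.0, y ≈ 62.5 km.
Check against A (with the unrounded x, y): √((x + 40.2)²+(y − 144.4)²) = 136.99 ≈ 136.98 km. ✓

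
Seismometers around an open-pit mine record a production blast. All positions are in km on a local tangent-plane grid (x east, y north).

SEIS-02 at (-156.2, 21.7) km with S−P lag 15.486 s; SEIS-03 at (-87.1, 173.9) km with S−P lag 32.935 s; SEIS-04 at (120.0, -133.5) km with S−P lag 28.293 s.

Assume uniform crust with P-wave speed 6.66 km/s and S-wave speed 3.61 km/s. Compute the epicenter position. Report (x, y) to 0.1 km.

x ≈ -97.8 km, y ≈ -85.5 km

Distance from S−P lag: d = Δt · v_P v_S / (v_P − v_S) = Δt · (6.66·3.61)/(6.66−3.61) ≈ 7.8828·Δt.
So d_SEIS-02 = 122.07, d_SEIS-03 = 259.62, d_SEIS-04 = 223.03 km.
Circle about each station: (x + 156.2)² + (y − 21.7)² = 122.07²; (x + 87.1)² + (y − 173.9)² = 259.62²; (x − 120.0)² + (y + 133.5)² = 223.03².
Subtracting pairs of circle equations eliminates x²+y² and gives linear equations (the radical axes):
138.2 x + 304.4 y = -39543.17
552.4 x − 310.4 y = -27488.38
Solving the 2×2 system: x ≈ -97.8, y ≈ -85.5 km.
Check against SEIS-02 (with the unrounded x, y): √((x + 156.2)²+(y − 21.7)²) = 122.07 ≈ 122.07 km. ✓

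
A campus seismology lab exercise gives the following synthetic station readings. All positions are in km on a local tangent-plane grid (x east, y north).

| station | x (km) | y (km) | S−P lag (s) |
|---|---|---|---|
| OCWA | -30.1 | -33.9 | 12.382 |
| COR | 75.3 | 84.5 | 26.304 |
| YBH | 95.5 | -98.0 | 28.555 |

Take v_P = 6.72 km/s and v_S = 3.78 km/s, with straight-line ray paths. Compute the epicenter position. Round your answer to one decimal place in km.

Distance from S−P lag: d = Δt · v_P v_S / (v_P − v_S) = Δt · (6.72·3.78)/(6.72−3.78) ≈ 8.6400·Δt.
So d_OCWA = 106.98, d_COR = 227.27, d_YBH = 246.72 km.
Circle about each station: (x + 30.1)² + (y + 33.9)² = 106.98²; (x − 75.3)² + (y − 84.5)² = 227.27²; (x − 95.5)² + (y + 98.0)² = 246.72².
Subtracting pairs of circle equations eliminates x²+y² and gives linear equations (the radical axes):
210.8 x + 236.8 y = -29451.81
251.2 x − 128.2 y = -32757.01
Solving the 2×2 system: x ≈ -133.3, y ≈ -5.7 km.

-133.3 km east, -5.7 km north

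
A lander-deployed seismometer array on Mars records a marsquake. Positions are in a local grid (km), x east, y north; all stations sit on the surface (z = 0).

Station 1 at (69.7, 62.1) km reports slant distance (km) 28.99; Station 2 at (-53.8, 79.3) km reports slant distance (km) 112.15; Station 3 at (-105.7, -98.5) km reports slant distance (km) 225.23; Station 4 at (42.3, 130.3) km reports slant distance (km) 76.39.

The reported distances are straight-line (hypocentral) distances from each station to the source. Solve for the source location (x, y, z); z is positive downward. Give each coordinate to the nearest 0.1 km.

Each station gives a sphere (x−x_i)² + (y−y_i)² + z² = d_i² (stations at z=0).
Subtracting the Station 1 sphere from Station 2 and Station 3: z² cancels, leaving linear equations in x and y:
-247.0 x + 34.4 y = -11268.77
-350.8 x − 321.2 y = -37727.89
Solving: x ≈ 53.798, y ≈ 58.703 km (keep extra digits for the depth step; rounded: 53.8, 58.7).
Then from the Station 1 sphere: z² = 28.99² − (x − 69.7)² − (y − 62.1)² with x = 53.798, y = 58.703, so z ≈ 24.000 ≈ 24.0 km.

x ≈ 53.8 km, y ≈ 58.7 km, depth ≈ 24.0 km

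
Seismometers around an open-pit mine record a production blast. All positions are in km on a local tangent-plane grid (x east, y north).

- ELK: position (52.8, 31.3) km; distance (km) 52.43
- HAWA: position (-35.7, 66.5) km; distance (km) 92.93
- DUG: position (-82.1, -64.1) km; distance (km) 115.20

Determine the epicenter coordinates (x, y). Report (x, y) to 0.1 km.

x ≈ 18.9 km, y ≈ -8.7 km

Circle about each station: (x − 52.8)² + (y − 31.3)² = 52.43²; (x + 35.7)² + (y − 66.5)² = 92.93²; (x + 82.1)² + (y + 64.1)² = 115.20².
Subtracting pairs of circle equations eliminates x²+y² and gives linear equations (the radical axes):
-177.0 x + 70.4 y = -3957.87
-269.8 x − 190.8 y = -3440.45
Solving the 2×2 system: x ≈ 18.9, y ≈ -8.7 km.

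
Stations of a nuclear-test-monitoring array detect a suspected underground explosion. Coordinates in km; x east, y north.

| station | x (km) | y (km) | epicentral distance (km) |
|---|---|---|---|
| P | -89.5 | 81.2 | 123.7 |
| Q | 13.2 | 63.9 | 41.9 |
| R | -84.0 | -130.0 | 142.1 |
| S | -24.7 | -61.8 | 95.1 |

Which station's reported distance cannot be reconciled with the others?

R

Solve using three stations at a time. Using P, Q, S (subtract circle equations pairwise → linear system) gives (x, y) ≈ (19.4, 22.5).
Distances from that point to each station vs reported:
  P: calculated 123.7 vs reported 123.7 → residual 0.0 km
  Q: calculated 41.9 vs reported 41.9 → residual 0.0 km
  R: calculated 184.2 vs reported 142.1 → residual 42.1 km
  S: calculated 95.1 vs reported 95.1 → residual 0.0 km
P, Q, S are mutually consistent (residuals ≈ 0); R is off by 42.1 km.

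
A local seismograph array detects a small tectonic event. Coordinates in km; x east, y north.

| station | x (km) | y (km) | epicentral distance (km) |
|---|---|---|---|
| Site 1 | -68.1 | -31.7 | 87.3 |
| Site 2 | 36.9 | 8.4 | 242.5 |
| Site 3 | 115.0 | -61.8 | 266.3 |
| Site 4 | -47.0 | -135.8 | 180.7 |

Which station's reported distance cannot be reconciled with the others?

Site 2

Solve using three stations at a time. Using Site 1, Site 3, Site 4 (subtract circle equations pairwise → linear system) gives (x, y) ≈ (-138.4, 20.1).
Distances from that point to each station vs reported:
  Site 1: calculated 87.3 vs reported 87.3 → residual 0.0 km
  Site 2: calculated 175.7 vs reported 242.5 → residual 66.8 km
  Site 3: calculated 266.3 vs reported 266.3 → residual 0.0 km
  Site 4: calculated 180.7 vs reported 180.7 → residual 0.0 km
Site 1, Site 3, Site 4 are mutually consistent (residuals ≈ 0); Site 2 is off by 66.8 km.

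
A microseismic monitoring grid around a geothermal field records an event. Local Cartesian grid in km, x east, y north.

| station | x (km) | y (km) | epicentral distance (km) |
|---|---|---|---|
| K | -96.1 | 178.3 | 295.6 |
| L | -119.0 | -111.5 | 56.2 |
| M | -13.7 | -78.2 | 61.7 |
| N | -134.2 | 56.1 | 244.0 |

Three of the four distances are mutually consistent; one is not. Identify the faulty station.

Solve using three stations at a time. Using K, L, M (subtract circle equations pairwise → linear system) gives (x, y) ≈ (-62.9, -115.4).
Distances from that point to each station vs reported:
  K: calculated 295.6 vs reported 295.6 → residual 0.0 km
  L: calculated 56.2 vs reported 56.2 → residual 0.0 km
  M: calculated 61.7 vs reported 61.7 → residual 0.0 km
  N: calculated 185.8 vs reported 244.0 → residual 58.2 km
K, L, M are mutually consistent (residuals ≈ 0); N is off by 58.2 km.

N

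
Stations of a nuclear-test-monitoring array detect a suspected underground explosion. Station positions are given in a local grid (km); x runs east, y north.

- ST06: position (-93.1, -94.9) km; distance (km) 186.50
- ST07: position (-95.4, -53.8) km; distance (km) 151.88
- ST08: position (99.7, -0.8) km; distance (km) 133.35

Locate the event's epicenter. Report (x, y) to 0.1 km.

x ≈ -11.5 km, y ≈ 72.8 km

Circle about each station: (x + 93.1)² + (y + 94.9)² = 186.50²; (x + 95.4)² + (y + 53.8)² = 151.88²; (x − 99.7)² + (y + 0.8)² = 133.35².
Subtracting the ST06 equation from the ST07 and ST08 equations removes the quadratic terms:
-4.6 x + 82.2 y = 6036.70
385.6 x + 188.2 y = 9267.14
Solving the 2×2 system: x ≈ -11.5, y ≈ 72.8 km.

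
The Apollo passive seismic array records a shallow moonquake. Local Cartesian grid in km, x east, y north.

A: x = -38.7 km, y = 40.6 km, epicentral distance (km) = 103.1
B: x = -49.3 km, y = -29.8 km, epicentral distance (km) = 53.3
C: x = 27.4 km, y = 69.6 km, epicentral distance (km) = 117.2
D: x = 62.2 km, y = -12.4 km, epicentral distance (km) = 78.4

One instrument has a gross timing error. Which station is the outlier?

C

Solve using three stations at a time. Using A, B, D (subtract circle equations pairwise → linear system) gives (x, y) ≈ (-2.9, -56.1).
Distances from that point to each station vs reported:
  A: calculated 103.1 vs reported 103.1 → residual 0.0 km
  B: calculated 53.3 vs reported 53.3 → residual 0.0 km
  C: calculated 129.3 vs reported 117.2 → residual 12.1 km
  D: calculated 78.4 vs reported 78.4 → residual 0.0 km
A, B, D are mutually consistent (residuals ≈ 0); C is off by 12.1 km.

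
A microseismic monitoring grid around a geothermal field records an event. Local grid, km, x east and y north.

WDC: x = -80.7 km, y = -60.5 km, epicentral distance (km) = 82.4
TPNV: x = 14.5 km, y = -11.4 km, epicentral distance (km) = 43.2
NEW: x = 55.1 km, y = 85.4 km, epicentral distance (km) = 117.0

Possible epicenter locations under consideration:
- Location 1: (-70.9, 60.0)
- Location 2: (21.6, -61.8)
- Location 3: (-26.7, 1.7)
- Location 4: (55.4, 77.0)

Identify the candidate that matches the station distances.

For each candidate, compare |candidate − station| to the reported distance:
Location 1: residuals WDC 38.5, TPNV 68.1, NEW 11.5 → max 68.1 km
Location 2: residuals WDC 19.9, TPNV 7.7, NEW 34.0 → max 34.0 km
Location 3: residuals WDC 0.0, TPNV 0.0, NEW 0.0 → max 0.0 km
Location 4: residuals WDC 111.1, TPNV 54.2, NEW 108.6 → max 111.1 km
Only Location 3 has all residuals ≈ 0.

Location 3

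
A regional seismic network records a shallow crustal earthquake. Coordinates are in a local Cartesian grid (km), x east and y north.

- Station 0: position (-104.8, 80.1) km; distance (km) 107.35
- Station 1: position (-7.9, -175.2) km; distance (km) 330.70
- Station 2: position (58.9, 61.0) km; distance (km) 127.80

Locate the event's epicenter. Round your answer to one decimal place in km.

-27.8 km east, 154.9 km north

Circle about each station: (x + 104.8)² + (y − 80.1)² = 107.35²; (x + 7.9)² + (y + 175.2)² = 330.70²; (x − 58.9)² + (y − 61.0)² = 127.80².
Subtracting the Station 0 equation from the Station 1 and Station 2 equations removes the quadratic terms:
193.8 x − 510.6 y = -84480.07
327.4 x − 38.2 y = -15017.66
Solving the 2×2 system: x ≈ -27.8, y ≈ 154.9 km.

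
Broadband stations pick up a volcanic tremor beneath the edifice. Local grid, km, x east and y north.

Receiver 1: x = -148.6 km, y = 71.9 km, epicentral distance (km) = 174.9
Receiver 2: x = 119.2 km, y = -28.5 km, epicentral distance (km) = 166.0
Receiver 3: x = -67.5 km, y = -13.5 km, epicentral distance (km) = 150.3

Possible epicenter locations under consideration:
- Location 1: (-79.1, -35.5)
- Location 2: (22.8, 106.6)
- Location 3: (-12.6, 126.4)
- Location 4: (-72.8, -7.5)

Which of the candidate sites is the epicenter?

Location 2

For each candidate, compare |candidate − station| to the reported distance:
Location 1: residuals Receiver 1 47.0, Receiver 2 32.4, Receiver 3 125.4 → max 125.4 km
Location 2: residuals Receiver 1 0.0, Receiver 2 0.0, Receiver 3 0.0 → max 0.0 km
Location 3: residuals Receiver 1 28.4, Receiver 2 37.4, Receiver 3 0.0 → max 37.4 km
Location 4: residuals Receiver 1 65.1, Receiver 2 27.1, Receiver 3 142.3 → max 142.3 km
Only Location 2 has all residuals ≈ 0.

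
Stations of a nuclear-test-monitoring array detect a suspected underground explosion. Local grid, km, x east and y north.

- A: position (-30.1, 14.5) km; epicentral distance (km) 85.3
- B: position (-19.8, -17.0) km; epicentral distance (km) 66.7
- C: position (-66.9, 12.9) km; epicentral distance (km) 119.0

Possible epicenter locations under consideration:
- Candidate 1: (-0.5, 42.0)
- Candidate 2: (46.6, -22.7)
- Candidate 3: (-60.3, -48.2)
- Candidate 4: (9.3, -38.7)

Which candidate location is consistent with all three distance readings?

Candidate 2

For each candidate, compare |candidate − station| to the reported distance:
Candidate 1: residuals A 44.9, B 4.6, C 46.5 → max 46.5 km
Candidate 2: residuals A 0.1, B 0.1, C 0.0 → max 0.1 km
Candidate 3: residuals A 15.7, B 15.6, C 57.5 → max 57.5 km
Candidate 4: residuals A 19.1, B 30.4, C 27.0 → max 30.4 km
Only Candidate 2 has all residuals ≈ 0.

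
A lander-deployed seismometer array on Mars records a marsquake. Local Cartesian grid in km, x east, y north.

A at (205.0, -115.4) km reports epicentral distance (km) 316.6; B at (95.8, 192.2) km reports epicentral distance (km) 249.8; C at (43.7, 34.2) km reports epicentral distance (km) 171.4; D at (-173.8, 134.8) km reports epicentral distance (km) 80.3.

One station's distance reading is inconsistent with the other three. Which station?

A

Solve using three stations at a time. Using B, C, D (subtract circle equations pairwise → linear system) gives (x, y) ≈ (-123.4, 72.4).
Distances from that point to each station vs reported:
  A: calculated 378.3 vs reported 316.6 → residual 61.7 km
  B: calculated 249.8 vs reported 249.8 → residual 0.0 km
  C: calculated 171.4 vs reported 171.4 → residual 0.0 km
  D: calculated 80.2 vs reported 80.3 → residual 0.1 km
B, C, D are mutually consistent (residuals ≈ 0); A is off by 61.7 km.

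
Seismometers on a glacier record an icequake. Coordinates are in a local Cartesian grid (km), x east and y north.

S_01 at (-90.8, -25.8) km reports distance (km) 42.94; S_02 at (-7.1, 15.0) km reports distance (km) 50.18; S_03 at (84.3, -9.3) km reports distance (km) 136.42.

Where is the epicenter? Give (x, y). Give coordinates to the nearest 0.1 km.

Circle about each station: (x + 90.8)² + (y + 25.8)² = 42.94²; (x + 7.1)² + (y − 15.0)² = 50.18²; (x − 84.3)² + (y + 9.3)² = 136.42².
Subtracting the S_01 equation from the S_02 and S_03 equations removes the quadratic terms:
167.4 x + 81.6 y = -9309.06
350.2 x + 33.0 y = -18483.87
Solving the 2×2 system: x ≈ -52.1, y ≈ -7.2 km.

(-52.1, -7.2)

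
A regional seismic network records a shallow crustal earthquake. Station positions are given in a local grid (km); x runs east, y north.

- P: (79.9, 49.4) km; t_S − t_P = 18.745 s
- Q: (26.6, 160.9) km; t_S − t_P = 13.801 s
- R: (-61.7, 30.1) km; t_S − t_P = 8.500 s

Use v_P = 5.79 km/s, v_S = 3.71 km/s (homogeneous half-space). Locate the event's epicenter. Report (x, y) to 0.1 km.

Distance from S−P lag: d = Δt · v_P v_S / (v_P − v_S) = Δt · (5.79·3.71)/(5.79−3.71) ≈ 10.3274·Δt.
So d_P = 193.59, d_Q = 142.53, d_R = 87.78 km.
Circle about each station: (x − 79.9)² + (y − 49.4)² = 193.59²; (x − 26.6)² + (y − 160.9)² = 142.53²; (x + 61.7)² + (y − 30.1)² = 87.78².
Subtracting the P equation from the Q and R equations removes the quadratic terms:
-106.6 x + 223.0 y = 34934.29
-283.2 x − 38.6 y = 25660.29
Solving the 2×2 system: x ≈ -105.1, y ≈ 106.4 km.

x ≈ -105.1 km, y ≈ 106.4 km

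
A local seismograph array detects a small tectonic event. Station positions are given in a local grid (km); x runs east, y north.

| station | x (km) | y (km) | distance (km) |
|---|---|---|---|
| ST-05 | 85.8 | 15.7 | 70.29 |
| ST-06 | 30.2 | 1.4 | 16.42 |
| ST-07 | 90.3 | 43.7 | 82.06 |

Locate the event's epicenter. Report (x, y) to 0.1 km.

Circle about each station: (x − 85.8)² + (y − 15.7)² = 70.29²; (x − 30.2)² + (y − 1.4)² = 16.42²; (x − 90.3)² + (y − 43.7)² = 82.06².
Subtracting the ST-05 equation from the ST-06 and ST-07 equations removes the quadratic terms:
-111.2 x − 28.6 y = -2023.06
9.0 x + 56.0 y = 662.49
Solving the 2×2 system: x ≈ 15.8, y ≈ 9.3 km.

15.8 km east, 9.3 km north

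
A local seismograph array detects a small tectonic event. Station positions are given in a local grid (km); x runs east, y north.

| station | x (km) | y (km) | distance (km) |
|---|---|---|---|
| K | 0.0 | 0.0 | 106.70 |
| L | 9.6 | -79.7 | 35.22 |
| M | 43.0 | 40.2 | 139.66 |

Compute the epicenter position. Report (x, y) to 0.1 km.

Circle about each station: x² + y² = 106.70²; (x − 9.6)² + (y + 79.7)² = 35.22²; (x − 43.0)² + (y − 40.2)² = 139.66².
Subtracting the K equation from the L and M equations removes the quadratic terms:
19.2 x − 159.4 y = 16588.69
86.0 x + 80.4 y = -4654.99
Solving the 2×2 system: x ≈ 38.8, y ≈ -99.4 km.

(38.8, -99.4)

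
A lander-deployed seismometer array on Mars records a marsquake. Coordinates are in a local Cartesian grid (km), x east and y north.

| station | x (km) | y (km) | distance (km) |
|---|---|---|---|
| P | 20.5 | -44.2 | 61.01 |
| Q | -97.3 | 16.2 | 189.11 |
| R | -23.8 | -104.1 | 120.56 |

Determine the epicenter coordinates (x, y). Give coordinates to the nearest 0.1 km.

x ≈ 81.5 km, y ≈ -45.4 km

Circle about each station: (x − 20.5)² + (y + 44.2)² = 61.01²; (x + 97.3)² + (y − 16.2)² = 189.11²; (x + 23.8)² + (y + 104.1)² = 120.56².
Subtracting pairs of circle equations eliminates x²+y² and gives linear equations (the radical axes):
-235.6 x + 120.8 y = -24684.53
-88.6 x − 119.8 y = -1783.13
Solving the 2×2 system: x ≈ 81.5, y ≈ -45.4 km.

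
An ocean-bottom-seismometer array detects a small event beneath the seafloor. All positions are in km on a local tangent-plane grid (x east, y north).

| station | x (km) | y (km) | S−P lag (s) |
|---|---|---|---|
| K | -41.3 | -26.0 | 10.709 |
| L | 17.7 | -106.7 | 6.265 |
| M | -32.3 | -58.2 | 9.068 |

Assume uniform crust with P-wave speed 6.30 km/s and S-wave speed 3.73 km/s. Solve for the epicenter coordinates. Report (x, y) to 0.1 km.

(50.6, -59.8)

Distance from S−P lag: d = Δt · v_P v_S / (v_P − v_S) = Δt · (6.30·3.73)/(6.30−3.73) ≈ 9.1436·Δt.
So d_K = 97.92, d_L = 57.28, d_M = 82.91 km.
Circle about each station: (x + 41.3)² + (y + 26.0)² = 97.92²; (x − 17.7)² + (y + 106.7)² = 57.28²; (x + 32.3)² + (y + 58.2)² = 82.91².
Subtracting pairs of circle equations eliminates x²+y² and gives linear equations (the radical axes):
118.0 x − 161.4 y = 15623.82
18.0 x − 64.4 y = 4763.10
Solving the 2×2 system: x ≈ 50.6, y ≈ -59.8 km.
Check against K (with the unrounded x, y): √((x + 41.3)²+(y + 26.0)²) = 97.91 ≈ 97.92 km. ✓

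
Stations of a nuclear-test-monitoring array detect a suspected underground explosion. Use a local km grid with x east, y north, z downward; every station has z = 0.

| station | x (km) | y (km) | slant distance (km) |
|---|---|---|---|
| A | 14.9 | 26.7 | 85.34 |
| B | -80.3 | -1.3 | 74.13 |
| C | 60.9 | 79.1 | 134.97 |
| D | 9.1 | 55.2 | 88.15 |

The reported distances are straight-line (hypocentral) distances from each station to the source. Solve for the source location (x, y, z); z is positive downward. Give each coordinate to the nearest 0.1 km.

(-44.5, 20.9, 61.0)

Each station gives a sphere (x−x_i)² + (y−y_i)² + z² = d_i² (stations at z=0).
Subtracting the A sphere from B and C: z² cancels, leaving linear equations in x and y:
-190.4 x − 56.0 y = 7302.54
92.0 x + 104.8 y = -1903.27
Solving: x ≈ -44.503, y ≈ 20.906 km (keep extra digits for the depth step; rounded: -44.5, 20.9).
Then from the A sphere: z² = 85.34² − (x − 14.9)² − (y − 26.7)² with x = -44.503, y = 20.906, so z ≈ 60.997 ≈ 61.0 km.
Check against D (with the unrounded solution): distance 88.15 ≈ 88.15 km. ✓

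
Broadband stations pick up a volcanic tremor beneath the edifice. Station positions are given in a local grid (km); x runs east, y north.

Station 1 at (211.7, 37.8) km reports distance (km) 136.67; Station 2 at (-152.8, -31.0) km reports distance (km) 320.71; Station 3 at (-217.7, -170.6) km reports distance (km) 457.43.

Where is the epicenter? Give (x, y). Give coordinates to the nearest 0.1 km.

119.4 km east, 138.6 km north

Circle about each station: (x − 211.7)² + (y − 37.8)² = 136.67²; (x + 152.8)² + (y + 31.0)² = 320.71²; (x + 217.7)² + (y + 170.6)² = 457.43².
Subtracting the Station 1 equation from the Station 2 and Station 3 equations removes the quadratic terms:
-729.0 x − 137.6 y = -106113.11
-858.8 x − 416.8 y = -160311.60
Solving the 2×2 system: x ≈ 119.4, y ≈ 138.6 km.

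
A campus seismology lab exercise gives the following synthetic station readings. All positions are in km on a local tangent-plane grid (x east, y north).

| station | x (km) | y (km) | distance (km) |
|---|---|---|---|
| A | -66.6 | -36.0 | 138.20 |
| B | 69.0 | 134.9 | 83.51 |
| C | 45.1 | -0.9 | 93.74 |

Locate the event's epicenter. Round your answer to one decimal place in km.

3.5 km east, 83.1 km north

Circle about each station: (x + 66.6)² + (y + 36.0)² = 138.20²; (x − 69.0)² + (y − 134.9)² = 83.51²; (x − 45.1)² + (y + 0.9)² = 93.74².
Subtracting pairs of circle equations eliminates x²+y² and gives linear equations (the radical axes):
271.2 x + 341.8 y = 29352.77
223.4 x + 70.2 y = 6615.31
Solving the 2×2 system: x ≈ 3.5, y ≈ 83.1 km.
Check against A (with the unrounded x, y): √((x + 66.6)²+(y + 36.0)²) = 138.20 ≈ 138.20 km. ✓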